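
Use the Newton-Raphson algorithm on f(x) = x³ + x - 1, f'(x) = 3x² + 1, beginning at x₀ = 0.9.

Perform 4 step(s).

f(x) = x³ + x - 1
f'(x) = 3x² + 1
x₀ = 0.9

Newton-Raphson formula: x_{n+1} = x_n - f(x_n)/f'(x_n)

Iteration 1:
  f(0.900000) = 0.629000
  f'(0.900000) = 3.430000
  x_1 = 0.900000 - 0.629000/3.430000 = 0.716618
Iteration 2:
  f(0.716618) = 0.084631
  f'(0.716618) = 2.540624
  x_2 = 0.716618 - 0.084631/2.540624 = 0.683307
Iteration 3:
  f(0.683307) = 0.002349
  f'(0.683307) = 2.400725
  x_3 = 0.683307 - 0.002349/2.400725 = 0.682329
Iteration 4:
  f(0.682329) = 0.000002
  f'(0.682329) = 2.396717
  x_4 = 0.682329 - 0.000002/2.396717 = 0.682328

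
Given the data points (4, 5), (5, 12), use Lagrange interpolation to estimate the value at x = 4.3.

Lagrange interpolation formula:
P(x) = Σ yᵢ × Lᵢ(x)
where Lᵢ(x) = Π_{j≠i} (x - xⱼ)/(xᵢ - xⱼ)

L_0(4.3) = (4.3 - 5)/(4 - 5) = 0.700000
L_1(4.3) = (4.3 - 4)/(5 - 4) = 0.300000

P(4.3) = 5×L_0(4.3) + 12×L_1(4.3)
P(4.3) = 7.100000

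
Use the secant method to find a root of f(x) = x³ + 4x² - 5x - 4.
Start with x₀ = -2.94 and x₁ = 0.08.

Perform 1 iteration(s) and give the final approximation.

f(x) = x³ + 4x² - 5x - 4
x₀ = -2.94, x₁ = 0.08

Secant formula: x_{n+1} = x_n - f(x_n)(x_n - x_{n-1})/(f(x_n) - f(x_{n-1}))

Iteration 1:
  f(-2.940000) = 19.862216
  f(0.080000) = -4.373888
  x_2 = 0.080000 - (-4.373888)×(0.080000 - (-2.940000))/(-4.373888 - 19.862216)
       = -0.465019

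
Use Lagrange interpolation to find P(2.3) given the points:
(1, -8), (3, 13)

Lagrange interpolation formula:
P(x) = Σ yᵢ × Lᵢ(x)
where Lᵢ(x) = Π_{j≠i} (x - xⱼ)/(xᵢ - xⱼ)

L_0(2.3) = (2.3 - 3)/(1 - 3) = 0.350000
L_1(2.3) = (2.3 - 1)/(3 - 1) = 0.650000

P(2.3) = (-8)×L_0(2.3) + 13×L_1(2.3)
P(2.3) = 5.650000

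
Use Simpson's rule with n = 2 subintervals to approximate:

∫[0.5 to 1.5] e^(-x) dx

f(x) = e^(-x)
a = 0.5, b = 1.5, n = 2
h = (b - a)/n = 0.500000

Simpson's rule: (h/3)[f(x₀) + 4f(x₁) + 2f(x₂) + ... + f(xₙ)]

x_0 = 0.5000, f(x_0) = 0.606531, coefficient = 1
x_1 = 1.0000, f(x_1) = 0.367879, coefficient = 4
x_2 = 1.5000, f(x_2) = 0.223130, coefficient = 1

I ≈ (0.500000/3) × 2.301179 = 0.383530
Exact value: 0.383400
Error: 0.000129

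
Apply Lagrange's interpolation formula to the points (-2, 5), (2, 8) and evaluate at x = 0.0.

Lagrange interpolation formula:
P(x) = Σ yᵢ × Lᵢ(x)
where Lᵢ(x) = Π_{j≠i} (x - xⱼ)/(xᵢ - xⱼ)

L_0(0.0) = (0.0 - 2)/(-2 - 2) = 0.500000
L_1(0.0) = (0.0 - (-2))/(2 - (-2)) = 0.500000

P(0.0) = 5×L_0(0.0) + 8×L_1(0.0)
P(0.0) = 6.500000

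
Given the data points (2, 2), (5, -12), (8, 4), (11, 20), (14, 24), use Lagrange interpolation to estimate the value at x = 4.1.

Lagrange interpolation formula:
P(x) = Σ yᵢ × Lᵢ(x)
where Lᵢ(x) = Π_{j≠i} (x - xⱼ)/(xᵢ - xⱼ)

L_0(4.1) = (4.1 - 5)/(2 - 5) × (4.1 - 8)/(2 - 8) × (4.1 - 11)/(2 - 11) × (4.1 - 14)/(2 - 14) = 0.123338
L_1(4.1) = (4.1 - 2)/(5 - 2) × (4.1 - 8)/(5 - 8) × (4.1 - 11)/(5 - 11) × (4.1 - 14)/(5 - 14) = 1.151150
L_2(4.1) = (4.1 - 2)/(8 - 2) × (4.1 - 5)/(8 - 5) × (4.1 - 11)/(8 - 11) × (4.1 - 14)/(8 - 14) = -0.398475
L_3(4.1) = (4.1 - 2)/(11 - 2) × (4.1 - 5)/(11 - 5) × (4.1 - 8)/(11 - 8) × (4.1 - 14)/(11 - 14) = 0.150150
L_4(4.1) = (4.1 - 2)/(14 - 2) × (4.1 - 5)/(14 - 5) × (4.1 - 8)/(14 - 8) × (4.1 - 11)/(14 - 11) = -0.026163

P(4.1) = 2×L_0(4.1) + (-12)×L_1(4.1) + 4×L_2(4.1) + 20×L_3(4.1) + 24×L_4(4.1)
P(4.1) = -12.785925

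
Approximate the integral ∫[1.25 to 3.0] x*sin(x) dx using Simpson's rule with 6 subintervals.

f(x) = x*sin(x)
a = 1.25, b = 3.0, n = 6
h = (b - a)/n = 0.291667

Simpson's rule: (h/3)[f(x₀) + 4f(x₁) + 2f(x₂) + ... + f(xₙ)]

x_0 = 1.2500, f(x_0) = 1.186231, coefficient = 1
x_1 = 1.5417, f(x_1) = 1.541013, coefficient = 4
x_2 = 1.8333, f(x_2) = 1.770514, coefficient = 2
x_3 = 2.1250, f(x_3) = 1.806930, coefficient = 4
x_4 = 2.4167, f(x_4) = 1.602443, coefficient = 2
x_5 = 2.7083, f(x_5) = 1.137043, coefficient = 4
x_6 = 3.0000, f(x_6) = 0.423360, coefficient = 1

I ≈ (0.291667/3) × 26.295445 = 2.556502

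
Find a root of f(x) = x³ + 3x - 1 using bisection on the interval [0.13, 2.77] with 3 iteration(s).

f(x) = x³ + 3x - 1
Initial interval: [0.13, 2.77]

Iteration 1:
  c_1 = (0.130000 + 2.770000)/2 = 1.450000
  f(c_1) = f(1.450000) = 6.398625
  f(a) × f(c) < 0, new interval: [0.130000, 1.450000]
Iteration 2:
  c_2 = (0.130000 + 1.450000)/2 = 0.790000
  f(c_2) = f(0.790000) = 1.863039
  f(a) × f(c) < 0, new interval: [0.130000, 0.790000]
Iteration 3:
  c_3 = (0.130000 + 0.790000)/2 = 0.460000
  f(c_3) = f(0.460000) = 0.477336
  f(a) × f(c) < 0, new interval: [0.130000, 0.460000]

After 3 iteration(s), the approximation is c_3 = 0.460000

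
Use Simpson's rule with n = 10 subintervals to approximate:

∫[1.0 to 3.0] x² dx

f(x) = x²
a = 1.0, b = 3.0, n = 10
h = (b - a)/n = 0.200000

Simpson's rule: (h/3)[f(x₀) + 4f(x₁) + 2f(x₂) + ... + f(xₙ)]

x_0 = 1.0000, f(x_0) = 1.000000, coefficient = 1
x_1 = 1.2000, f(x_1) = 1.440000, coefficient = 4
x_2 = 1.4000, f(x_2) = 1.960000, coefficient = 2
x_3 = 1.6000, f(x_3) = 2.560000, coefficient = 4
x_4 = 1.8000, f(x_4) = 3.240000, coefficient = 2
x_5 = 2.0000, f(x_5) = 4.000000, coefficient = 4
x_6 = 2.2000, f(x_6) = 4.840000, coefficient = 2
x_7 = 2.4000, f(x_7) = 5.760000, coefficient = 4
x_8 = 2.6000, f(x_8) = 6.760000, coefficient = 2
x_9 = 2.8000, f(x_9) = 7.840000, coefficient = 4
x_10 = 3.0000, f(x_10) = 9.000000, coefficient = 1

I ≈ (0.200000/3) × 130.000000 = 8.666667
Exact value: 8.666667
Error: 0.000000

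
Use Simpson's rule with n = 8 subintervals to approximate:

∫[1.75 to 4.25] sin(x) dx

f(x) = sin(x)
a = 1.75, b = 4.25, n = 8
h = (b - a)/n = 0.312500

Simpson's rule: (h/3)[f(x₀) + 4f(x₁) + 2f(x₂) + ... + f(xₙ)]

x_0 = 1.7500, f(x_0) = 0.983986, coefficient = 1
x_1 = 2.0625, f(x_1) = 0.881530, coefficient = 4
x_2 = 2.3750, f(x_2) = 0.693685, coefficient = 2
x_3 = 2.6875, f(x_3) = 0.438647, coefficient = 4
x_4 = 3.0000, f(x_4) = 0.141120, coefficient = 2
x_5 = 3.3125, f(x_5) = -0.170077, coefficient = 4
x_6 = 3.6250, f(x_6) = -0.464799, coefficient = 2
x_7 = 3.9375, f(x_7) = -0.714499, coefficient = 4
x_8 = 4.2500, f(x_8) = -0.894989, coefficient = 1

I ≈ (0.312500/3) × 2.571416 = 0.267856
Exact value: 0.267841
Error: 0.000014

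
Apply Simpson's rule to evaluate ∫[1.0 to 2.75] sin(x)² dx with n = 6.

f(x) = sin(x)²
a = 1.0, b = 2.75, n = 6
h = (b - a)/n = 0.291667

Simpson's rule: (h/3)[f(x₀) + 4f(x₁) + 2f(x₂) + ... + f(xₙ)]

x_0 = 1.0000, f(x_0) = 0.708073, coefficient = 1
x_1 = 1.2917, f(x_1) = 0.924089, coefficient = 4
x_2 = 1.5833, f(x_2) = 0.999843, coefficient = 2
x_3 = 1.8750, f(x_3) = 0.910280, coefficient = 4
x_4 = 2.1667, f(x_4) = 0.685022, coefficient = 2
x_5 = 2.4583, f(x_5) = 0.398570, coefficient = 4
x_6 = 2.7500, f(x_6) = 0.145665, coefficient = 1

I ≈ (0.291667/3) × 13.155223 = 1.278980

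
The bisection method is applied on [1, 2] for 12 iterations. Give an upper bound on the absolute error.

Bisection error bound: |error| ≤ (b-a)/2^n
|error| ≤ (2 - 1)/2^12 = 1/2^12
|error| ≤ 0.0002441406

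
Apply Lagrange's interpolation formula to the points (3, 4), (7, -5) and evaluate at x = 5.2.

Lagrange interpolation formula:
P(x) = Σ yᵢ × Lᵢ(x)
where Lᵢ(x) = Π_{j≠i} (x - xⱼ)/(xᵢ - xⱼ)

L_0(5.2) = (5.2 - 7)/(3 - 7) = 0.450000
L_1(5.2) = (5.2 - 3)/(7 - 3) = 0.550000

P(5.2) = 4×L_0(5.2) + (-5)×L_1(5.2)
P(5.2) = -0.950000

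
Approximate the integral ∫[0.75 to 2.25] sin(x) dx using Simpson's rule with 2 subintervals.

f(x) = sin(x)
a = 0.75, b = 2.25, n = 2
h = (b - a)/n = 0.750000

Simpson's rule: (h/3)[f(x₀) + 4f(x₁) + 2f(x₂) + ... + f(xₙ)]

x_0 = 0.7500, f(x_0) = 0.681639, coefficient = 1
x_1 = 1.5000, f(x_1) = 0.997495, coefficient = 4
x_2 = 2.2500, f(x_2) = 0.778073, coefficient = 1

I ≈ (0.750000/3) × 5.449692 = 1.362423
Exact value: 1.359862
Error: 0.002560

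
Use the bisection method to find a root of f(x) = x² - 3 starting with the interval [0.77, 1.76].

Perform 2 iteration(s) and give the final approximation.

f(x) = x² - 3
Initial interval: [0.77, 1.76]

Iteration 1:
  c_1 = (0.770000 + 1.760000)/2 = 1.265000
  f(c_1) = f(1.265000) = -1.399775
  f(a) × f(c) ≥ 0, new interval: [1.265000, 1.760000]
Iteration 2:
  c_2 = (1.265000 + 1.760000)/2 = 1.512500
  f(c_2) = f(1.512500) = -0.712344
  f(a) × f(c) ≥ 0, new interval: [1.512500, 1.760000]

After 2 iteration(s), the approximation is c_2 = 1.512500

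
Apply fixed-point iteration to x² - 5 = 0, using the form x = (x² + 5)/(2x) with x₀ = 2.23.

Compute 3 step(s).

Equation: x² - 5 = 0
Fixed-point form: x = (x² + 5)/(2x)
x₀ = 2.23

x_1 = g(2.230000) = 2.236076
x_2 = g(2.236076) = 2.236068
x_3 = g(2.236068) = 2.236068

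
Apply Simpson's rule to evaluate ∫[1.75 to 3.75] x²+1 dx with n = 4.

f(x) = x²+1
a = 1.75, b = 3.75, n = 4
h = (b - a)/n = 0.500000

Simpson's rule: (h/3)[f(x₀) + 4f(x₁) + 2f(x₂) + ... + f(xₙ)]

x_0 = 1.7500, f(x_0) = 4.062500, coefficient = 1
x_1 = 2.2500, f(x_1) = 6.062500, coefficient = 4
x_2 = 2.7500, f(x_2) = 8.562500, coefficient = 2
x_3 = 3.2500, f(x_3) = 11.562500, coefficient = 4
x_4 = 3.7500, f(x_4) = 15.062500, coefficient = 1

I ≈ (0.500000/3) × 106.750000 = 17.791667
Exact value: 17.791667
Error: 0.000000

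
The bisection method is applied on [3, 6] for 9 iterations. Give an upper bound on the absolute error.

Bisection error bound: |error| ≤ (b-a)/2^n
|error| ≤ (6 - 3)/2^9 = 3/2^9
|error| ≤ 0.0058593750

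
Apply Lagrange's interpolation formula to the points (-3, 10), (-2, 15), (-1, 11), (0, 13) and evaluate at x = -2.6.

Lagrange interpolation formula:
P(x) = Σ yᵢ × Lᵢ(x)
where Lᵢ(x) = Π_{j≠i} (x - xⱼ)/(xᵢ - xⱼ)

L_0(-2.6) = (-2.6 - (-2))/(-3 - (-2)) × (-2.6 - (-1))/(-3 - (-1)) × (-2.6 - 0)/(-3 - 0) = 0.416000
L_1(-2.6) = (-2.6 - (-3))/(-2 - (-3)) × (-2.6 - (-1))/(-2 - (-1)) × (-2.6 - 0)/(-2 - 0) = 0.832000
L_2(-2.6) = (-2.6 - (-3))/(-1 - (-3)) × (-2.6 - (-2))/(-1 - (-2)) × (-2.6 - 0)/(-1 - 0) = -0.312000
L_3(-2.6) = (-2.6 - (-3))/(0 - (-3)) × (-2.6 - (-2))/(0 - (-2)) × (-2.6 - (-1))/(0 - (-1)) = 0.064000

P(-2.6) = 10×L_0(-2.6) + 15×L_1(-2.6) + 11×L_2(-2.6) + 13×L_3(-2.6)
P(-2.6) = 14.040000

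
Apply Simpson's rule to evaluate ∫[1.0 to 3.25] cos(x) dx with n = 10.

f(x) = cos(x)
a = 1.0, b = 3.25, n = 10
h = (b - a)/n = 0.225000

Simpson's rule: (h/3)[f(x₀) + 4f(x₁) + 2f(x₂) + ... + f(xₙ)]

x_0 = 1.0000, f(x_0) = 0.540302, coefficient = 1
x_1 = 1.2250, f(x_1) = 0.338946, coefficient = 4
x_2 = 1.4500, f(x_2) = 0.120503, coefficient = 2
x_3 = 1.6750, f(x_3) = -0.104015, coefficient = 4
x_4 = 1.9000, f(x_4) = -0.323290, coefficient = 2
x_5 = 2.1250, f(x_5) = -0.526266, coefficient = 4
x_6 = 2.3500, f(x_6) = -0.702713, coefficient = 2
x_7 = 2.5750, f(x_7) = -0.843735, coefficient = 4
x_8 = 2.8000, f(x_8) = -0.942222, coefficient = 2
x_9 = 3.0250, f(x_9) = -0.993211, coefficient = 4
x_10 = 3.2500, f(x_10) = -0.994130, coefficient = 1

I ≈ (0.225000/3) × -12.662396 = -0.949680
Exact value: -0.949666
Error: 0.000014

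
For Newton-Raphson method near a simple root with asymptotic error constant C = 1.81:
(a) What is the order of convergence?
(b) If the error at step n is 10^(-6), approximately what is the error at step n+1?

(a) Newton-Raphson has quadratic (order 2) convergence near simple roots.
    This means |e_{n+1}| ≈ C|e_n|².

(b) With |e_n| = 10^(-6) and C = 1.81:
    |e_{n+1}| ≈ 1.81 × (10^(-6))² = 1.81 × 10^(-12)

(a) 2 (quadratic); (b) |e_{n+1}| ≈ 1.810e-12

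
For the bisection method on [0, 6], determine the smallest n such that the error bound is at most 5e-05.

We need (b-a)/2^n ≤ 5e-05
(6 - 0)/2^n ≤ 5e-05
6/2^n ≤ 5e-05
2^n ≥ 120000
n ≥ log₂(120000) = 16.87
n ≥ 17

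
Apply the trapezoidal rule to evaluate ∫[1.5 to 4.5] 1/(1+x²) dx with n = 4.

f(x) = 1/(1+x²)
a = 1.5, b = 4.5, n = 4
h = (b - a)/n = 0.750000

Trapezoidal rule: (h/2)[f(x₀) + 2f(x₁) + 2f(x₂) + ... + f(xₙ)]

x_0 = 1.5000, f(x_0) = 0.307692, coefficient = 1
x_1 = 2.2500, f(x_1) = 0.164948, coefficient = 2
x_2 = 3.0000, f(x_2) = 0.100000, coefficient = 2
x_3 = 3.7500, f(x_3) = 0.066390, coefficient = 2
x_4 = 4.5000, f(x_4) = 0.047059, coefficient = 1

I ≈ (0.750000/2) × 1.017428 = 0.381536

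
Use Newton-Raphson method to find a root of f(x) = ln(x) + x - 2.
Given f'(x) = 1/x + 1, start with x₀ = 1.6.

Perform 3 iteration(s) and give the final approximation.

f(x) = ln(x) + x - 2
f'(x) = 1/x + 1
x₀ = 1.6

Newton-Raphson formula: x_{n+1} = x_n - f(x_n)/f'(x_n)

Iteration 1:
  f(1.600000) = 0.070004
  f'(1.600000) = 1.625000
  x_1 = 1.600000 - 0.070004/1.625000 = 1.556921
Iteration 2:
  f(1.556921) = -0.000369
  f'(1.556921) = 1.642293
  x_2 = 1.556921 - (-0.000369)/1.642293 = 1.557146
Iteration 3:
  f(1.557146) = 0.000000
  f'(1.557146) = 1.642201
  x_3 = 1.557146 - 0.000000/1.642201 = 1.557146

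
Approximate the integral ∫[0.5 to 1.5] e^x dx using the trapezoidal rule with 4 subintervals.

f(x) = e^x
a = 0.5, b = 1.5, n = 4
h = (b - a)/n = 0.250000

Trapezoidal rule: (h/2)[f(x₀) + 2f(x₁) + 2f(x₂) + ... + f(xₙ)]

x_0 = 0.5000, f(x_0) = 1.648721, coefficient = 1
x_1 = 0.7500, f(x_1) = 2.117000, coefficient = 2
x_2 = 1.0000, f(x_2) = 2.718282, coefficient = 2
x_3 = 1.2500, f(x_3) = 3.490343, coefficient = 2
x_4 = 1.5000, f(x_4) = 4.481689, coefficient = 1

I ≈ (0.250000/2) × 22.781660 = 2.847707
Exact value: 2.832968
Error: 0.014740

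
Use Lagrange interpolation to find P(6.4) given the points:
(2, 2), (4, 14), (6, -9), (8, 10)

Lagrange interpolation formula:
P(x) = Σ yᵢ × Lᵢ(x)
where Lᵢ(x) = Π_{j≠i} (x - xⱼ)/(xᵢ - xⱼ)

L_0(6.4) = (6.4 - 4)/(2 - 4) × (6.4 - 6)/(2 - 6) × (6.4 - 8)/(2 - 8) = 0.032000
L_1(6.4) = (6.4 - 2)/(4 - 2) × (6.4 - 6)/(4 - 6) × (6.4 - 8)/(4 - 8) = -0.176000
L_2(6.4) = (6.4 - 2)/(6 - 2) × (6.4 - 4)/(6 - 4) × (6.4 - 8)/(6 - 8) = 1.056000
L_3(6.4) = (6.4 - 2)/(8 - 2) × (6.4 - 4)/(8 - 4) × (6.4 - 6)/(8 - 6) = 0.088000

P(6.4) = 2×L_0(6.4) + 14×L_1(6.4) + (-9)×L_2(6.4) + 10×L_3(6.4)
P(6.4) = -11.024000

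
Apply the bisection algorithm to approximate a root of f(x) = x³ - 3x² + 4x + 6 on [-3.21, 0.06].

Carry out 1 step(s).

f(x) = x³ - 3x² + 4x + 6
Initial interval: [-3.21, 0.06]

Iteration 1:
  c_1 = (-3.210000 + 0.060000)/2 = -1.575000
  f(c_1) = f(-1.575000) = -11.648859
  f(a) × f(c) ≥ 0, new interval: [-1.575000, 0.060000]

After 1 iteration(s), the approximation is c_1 = -1.575000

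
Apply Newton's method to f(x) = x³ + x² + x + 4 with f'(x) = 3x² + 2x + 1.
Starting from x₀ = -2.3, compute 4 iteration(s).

f(x) = x³ + x² + x + 4
f'(x) = 3x² + 2x + 1
x₀ = -2.3

Newton-Raphson formula: x_{n+1} = x_n - f(x_n)/f'(x_n)

Iteration 1:
  f(-2.300000) = -5.177000
  f'(-2.300000) = 12.270000
  x_1 = -2.300000 - (-5.177000)/12.270000 = -1.878077
Iteration 2:
  f(-1.878077) = -0.975204
  f'(-1.878077) = 7.825362
  x_2 = -1.878077 - (-0.975204)/7.825362 = -1.753456
Iteration 3:
  f(-1.753456) = -0.070036
  f'(-1.753456) = 6.716909
  x_3 = -1.753456 - (-0.070036)/6.716909 = -1.743029
Iteration 4:
  f(-1.743029) = -0.000462
  f'(-1.743029) = 6.628392
  x_4 = -1.743029 - (-0.000462)/6.628392 = -1.742959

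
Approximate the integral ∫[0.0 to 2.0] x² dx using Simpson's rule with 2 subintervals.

f(x) = x²
a = 0.0, b = 2.0, n = 2
h = (b - a)/n = 1.000000

Simpson's rule: (h/3)[f(x₀) + 4f(x₁) + 2f(x₂) + ... + f(xₙ)]

x_0 = 0.0000, f(x_0) = 0.000000, coefficient = 1
x_1 = 1.0000, f(x_1) = 1.000000, coefficient = 4
x_2 = 2.0000, f(x_2) = 4.000000, coefficient = 1

I ≈ (1.000000/3) × 8.000000 = 2.666667
Exact value: 2.666667
Error: 0.000000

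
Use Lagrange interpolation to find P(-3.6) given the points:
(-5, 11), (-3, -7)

Lagrange interpolation formula:
P(x) = Σ yᵢ × Lᵢ(x)
where Lᵢ(x) = Π_{j≠i} (x - xⱼ)/(xᵢ - xⱼ)

L_0(-3.6) = (-3.6 - (-3))/(-5 - (-3)) = 0.300000
L_1(-3.6) = (-3.6 - (-5))/(-3 - (-5)) = 0.700000

P(-3.6) = 11×L_0(-3.6) + (-7)×L_1(-3.6)
P(-3.6) = -1.600000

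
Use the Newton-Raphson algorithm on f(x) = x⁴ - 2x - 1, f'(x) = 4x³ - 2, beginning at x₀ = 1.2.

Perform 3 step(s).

f(x) = x⁴ - 2x - 1
f'(x) = 4x³ - 2
x₀ = 1.2

Newton-Raphson formula: x_{n+1} = x_n - f(x_n)/f'(x_n)

Iteration 1:
  f(1.200000) = -1.326400
  f'(1.200000) = 4.912000
  x_1 = 1.200000 - (-1.326400)/4.912000 = 1.470033
Iteration 2:
  f(1.470033) = 0.729838
  f'(1.470033) = 10.706937
  x_2 = 1.470033 - 0.729838/10.706937 = 1.401868
Iteration 3:
  f(1.401868) = 0.058405
  f'(1.401868) = 9.019986
  x_3 = 1.401868 - 0.058405/9.019986 = 1.395393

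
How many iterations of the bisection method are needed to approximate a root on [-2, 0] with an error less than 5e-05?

We need (b-a)/2^n ≤ 5e-05
(0 - (-2))/2^n ≤ 5e-05
2/2^n ≤ 5e-05
2^n ≥ 40000
n ≥ log₂(40000) = 15.29
n ≥ 16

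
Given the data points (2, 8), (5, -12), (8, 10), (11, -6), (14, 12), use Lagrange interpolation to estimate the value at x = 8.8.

Lagrange interpolation formula:
P(x) = Σ yᵢ × Lᵢ(x)
where Lᵢ(x) = Π_{j≠i} (x - xⱼ)/(xᵢ - xⱼ)

L_0(8.8) = (8.8 - 5)/(2 - 5) × (8.8 - 8)/(2 - 8) × (8.8 - 11)/(2 - 11) × (8.8 - 14)/(2 - 14) = 0.017890
L_1(8.8) = (8.8 - 2)/(5 - 2) × (8.8 - 8)/(5 - 8) × (8.8 - 11)/(5 - 11) × (8.8 - 14)/(5 - 14) = -0.128053
L_2(8.8) = (8.8 - 2)/(8 - 2) × (8.8 - 5)/(8 - 5) × (8.8 - 11)/(8 - 11) × (8.8 - 14)/(8 - 14) = 0.912375
L_3(8.8) = (8.8 - 2)/(11 - 2) × (8.8 - 5)/(11 - 5) × (8.8 - 8)/(11 - 8) × (8.8 - 14)/(11 - 14) = 0.221182
L_4(8.8) = (8.8 - 2)/(14 - 2) × (8.8 - 5)/(14 - 5) × (8.8 - 8)/(14 - 8) × (8.8 - 11)/(14 - 11) = -0.023394

P(8.8) = 8×L_0(8.8) + (-12)×L_1(8.8) + 10×L_2(8.8) + (-6)×L_3(8.8) + 12×L_4(8.8)
P(8.8) = 9.195681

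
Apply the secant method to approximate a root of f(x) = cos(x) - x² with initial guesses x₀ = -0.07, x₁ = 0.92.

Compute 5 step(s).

f(x) = cos(x) - x²
x₀ = -0.07, x₁ = 0.92

Secant formula: x_{n+1} = x_n - f(x_n)(x_n - x_{n-1})/(f(x_n) - f(x_{n-1}))

Iteration 1:
  f(-0.070000) = 0.992651
  f(0.920000) = -0.240580
  x_2 = 0.920000 - (-0.240580)×(0.920000 - (-0.070000))/(-0.240580 - 0.992651)
       = 0.726870
Iteration 2:
  f(0.920000) = -0.240580
  f(0.726870) = 0.218918
  x_3 = 0.726870 - 0.218918×(0.726870 - 0.920000)/(0.218918 - (-0.240580))
       = 0.818883
Iteration 3:
  f(0.726870) = 0.218918
  f(0.818883) = 0.012469
  x_4 = 0.818883 - 0.012469×(0.818883 - 0.726870)/(0.012469 - 0.218918)
       = 0.824440
Iteration 4:
  f(0.818883) = 0.012469
  f(0.824440) = -0.000733
  x_5 = 0.824440 - (-0.000733)×(0.824440 - 0.818883)/(-0.000733 - 0.012469)
       = 0.824131
Iteration 5:
  f(0.824440) = -0.000733
  f(0.824131) = 0.000002
  x_6 = 0.824131 - 0.000002×(0.824131 - 0.824440)/(0.000002 - (-0.000733))
       = 0.824132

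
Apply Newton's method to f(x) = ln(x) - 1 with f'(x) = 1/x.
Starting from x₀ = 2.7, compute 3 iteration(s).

f(x) = ln(x) - 1
f'(x) = 1/x
x₀ = 2.7

Newton-Raphson formula: x_{n+1} = x_n - f(x_n)/f'(x_n)

Iteration 1:
  f(2.700000) = -0.006748
  f'(2.700000) = 0.370370
  x_1 = 2.700000 - (-0.006748)/0.370370 = 2.718220
Iteration 2:
  f(2.718220) = -0.000023
  f'(2.718220) = 0.367888
  x_2 = 2.718220 - (-0.000023)/0.367888 = 2.718282
Iteration 3:
  f(2.718282) = 0.000000
  f'(2.718282) = 0.367879
  x_3 = 2.718282 - 0.000000/0.367879 = 2.718282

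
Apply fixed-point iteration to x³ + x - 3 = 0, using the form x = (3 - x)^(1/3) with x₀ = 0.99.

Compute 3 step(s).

Equation: x³ + x - 3 = 0
Fixed-point form: x = (3 - x)^(1/3)
x₀ = 0.99

x_1 = g(0.990000) = 1.262017
x_2 = g(1.262017) = 1.202306
x_3 = g(1.202306) = 1.215921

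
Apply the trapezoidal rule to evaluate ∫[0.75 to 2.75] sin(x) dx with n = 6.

f(x) = sin(x)
a = 0.75, b = 2.75, n = 6
h = (b - a)/n = 0.333333

Trapezoidal rule: (h/2)[f(x₀) + 2f(x₁) + 2f(x₂) + ... + f(xₙ)]

x_0 = 0.7500, f(x_0) = 0.681639, coefficient = 1
x_1 = 1.0833, f(x_1) = 0.883524, coefficient = 2
x_2 = 1.4167, f(x_2) = 0.988146, coefficient = 2
x_3 = 1.7500, f(x_3) = 0.983986, coefficient = 2
x_4 = 2.0833, f(x_4) = 0.871503, coefficient = 2
x_5 = 2.4167, f(x_5) = 0.663080, coefficient = 2
x_6 = 2.7500, f(x_6) = 0.381661, coefficient = 1

I ≈ (0.333333/2) × 9.843777 = 1.640630
Exact value: 1.655991
Error: 0.015362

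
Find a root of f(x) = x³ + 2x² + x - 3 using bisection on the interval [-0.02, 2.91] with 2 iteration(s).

f(x) = x³ + 2x² + x - 3
Initial interval: [-0.02, 2.91]

Iteration 1:
  c_1 = (-0.020000 + 2.910000)/2 = 1.445000
  f(c_1) = f(1.445000) = 5.638246
  f(a) × f(c) < 0, new interval: [-0.020000, 1.445000]
Iteration 2:
  c_2 = (-0.020000 + 1.445000)/2 = 0.712500
  f(c_2) = f(0.712500) = -0.910482
  f(a) × f(c) ≥ 0, new interval: [0.712500, 1.445000]

After 2 iteration(s), the approximation is c_2 = 0.712500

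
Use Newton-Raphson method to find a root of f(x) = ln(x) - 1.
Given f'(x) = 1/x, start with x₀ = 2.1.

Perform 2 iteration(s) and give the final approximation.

f(x) = ln(x) - 1
f'(x) = 1/x
x₀ = 2.1

Newton-Raphson formula: x_{n+1} = x_n - f(x_n)/f'(x_n)

Iteration 1:
  f(2.100000) = -0.258063
  f'(2.100000) = 0.476190
  x_1 = 2.100000 - (-0.258063)/0.476190 = 2.641932
Iteration 2:
  f(2.641932) = -0.028490
  f'(2.641932) = 0.378511
  x_2 = 2.641932 - (-0.028490)/0.378511 = 2.717199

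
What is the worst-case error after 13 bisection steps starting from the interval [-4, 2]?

Bisection error bound: |error| ≤ (b-a)/2^n
|error| ≤ (2 - (-4))/2^13 = 6/2^13
|error| ≤ 0.0007324219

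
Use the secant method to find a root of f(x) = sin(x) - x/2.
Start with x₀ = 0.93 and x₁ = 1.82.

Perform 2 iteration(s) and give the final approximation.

f(x) = sin(x) - x/2
x₀ = 0.93, x₁ = 1.82

Secant formula: x_{n+1} = x_n - f(x_n)(x_n - x_{n-1})/(f(x_n) - f(x_{n-1}))

Iteration 1:
  f(0.930000) = 0.336620
  f(1.820000) = 0.059109
  x_2 = 1.820000 - 0.059109×(1.820000 - 0.930000)/(0.059109 - 0.336620)
       = 2.009568
Iteration 2:
  f(1.820000) = 0.059109
  f(2.009568) = -0.099510
  x_3 = 2.009568 - (-0.099510)×(2.009568 - 1.820000)/(-0.099510 - 0.059109)
       = 1.890642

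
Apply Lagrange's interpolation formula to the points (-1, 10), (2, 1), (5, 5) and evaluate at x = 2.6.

Lagrange interpolation formula:
P(x) = Σ yᵢ × Lᵢ(x)
where Lᵢ(x) = Π_{j≠i} (x - xⱼ)/(xᵢ - xⱼ)

L_0(2.6) = (2.6 - 2)/(-1 - 2) × (2.6 - 5)/(-1 - 5) = -0.080000
L_1(2.6) = (2.6 - (-1))/(2 - (-1)) × (2.6 - 5)/(2 - 5) = 0.960000
L_2(2.6) = (2.6 - (-1))/(5 - (-1)) × (2.6 - 2)/(5 - 2) = 0.120000

P(2.6) = 10×L_0(2.6) + 1×L_1(2.6) + 5×L_2(2.6)
P(2.6) = 0.760000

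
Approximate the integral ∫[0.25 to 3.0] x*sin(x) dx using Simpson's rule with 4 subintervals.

f(x) = x*sin(x)
a = 0.25, b = 3.0, n = 4
h = (b - a)/n = 0.687500

Simpson's rule: (h/3)[f(x₀) + 4f(x₁) + 2f(x₂) + ... + f(xₙ)]

x_0 = 0.2500, f(x_0) = 0.061851, coefficient = 1
x_1 = 0.9375, f(x_1) = 0.755701, coefficient = 4
x_2 = 1.6250, f(x_2) = 1.622613, coefficient = 2
x_3 = 2.3125, f(x_3) = 1.705050, coefficient = 4
x_4 = 3.0000, f(x_4) = 0.423360, coefficient = 1

I ≈ (0.687500/3) × 13.573440 = 3.110580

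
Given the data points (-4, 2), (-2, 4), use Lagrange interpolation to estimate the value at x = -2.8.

Lagrange interpolation formula:
P(x) = Σ yᵢ × Lᵢ(x)
where Lᵢ(x) = Π_{j≠i} (x - xⱼ)/(xᵢ - xⱼ)

L_0(-2.8) = (-2.8 - (-2))/(-4 - (-2)) = 0.400000
L_1(-2.8) = (-2.8 - (-4))/(-2 - (-4)) = 0.600000

P(-2.8) = 2×L_0(-2.8) + 4×L_1(-2.8)
P(-2.8) = 3.200000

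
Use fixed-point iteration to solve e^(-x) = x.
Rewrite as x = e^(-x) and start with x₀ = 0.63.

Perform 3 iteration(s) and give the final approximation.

Equation: e^(-x) = x
Fixed-point form: x = e^(-x)
x₀ = 0.63

x_1 = g(0.630000) = 0.532592
x_2 = g(0.532592) = 0.587081
x_3 = g(0.587081) = 0.555948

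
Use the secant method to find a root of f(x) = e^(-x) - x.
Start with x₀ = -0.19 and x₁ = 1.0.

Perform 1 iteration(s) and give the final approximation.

f(x) = e^(-x) - x
x₀ = -0.19, x₁ = 1.0

Secant formula: x_{n+1} = x_n - f(x_n)(x_n - x_{n-1})/(f(x_n) - f(x_{n-1}))

Iteration 1:
  f(-0.190000) = 1.399250
  f(1.000000) = -0.632121
  x_2 = 1.000000 - (-0.632121)×(1.000000 - (-0.190000))/(-0.632121 - 1.399250)
       = 0.629697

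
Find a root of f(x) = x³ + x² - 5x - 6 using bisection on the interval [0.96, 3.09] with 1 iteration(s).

f(x) = x³ + x² - 5x - 6
Initial interval: [0.96, 3.09]

Iteration 1:
  c_1 = (0.960000 + 3.090000)/2 = 2.025000
  f(c_1) = f(2.025000) = -3.720609
  f(a) × f(c) ≥ 0, new interval: [2.025000, 3.090000]

After 1 iteration(s), the approximation is c_1 = 2.025000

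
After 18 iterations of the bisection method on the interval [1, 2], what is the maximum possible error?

Bisection error bound: |error| ≤ (b-a)/2^n
|error| ≤ (2 - 1)/2^18 = 1/2^18
|error| ≤ 0.0000038147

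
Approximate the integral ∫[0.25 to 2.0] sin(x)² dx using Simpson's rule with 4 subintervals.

f(x) = sin(x)²
a = 0.25, b = 2.0, n = 4
h = (b - a)/n = 0.437500

Simpson's rule: (h/3)[f(x₀) + 4f(x₁) + 2f(x₂) + ... + f(xₙ)]

x_0 = 0.2500, f(x_0) = 0.061209, coefficient = 1
x_1 = 0.6875, f(x_1) = 0.402726, coefficient = 4
x_2 = 1.1250, f(x_2) = 0.814087, coefficient = 2
x_3 = 1.5625, f(x_3) = 0.999931, coefficient = 4
x_4 = 2.0000, f(x_4) = 0.826822, coefficient = 1

I ≈ (0.437500/3) × 8.126833 = 1.185163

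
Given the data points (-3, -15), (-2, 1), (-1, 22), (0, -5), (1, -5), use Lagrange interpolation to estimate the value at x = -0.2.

Lagrange interpolation formula:
P(x) = Σ yᵢ × Lᵢ(x)
where Lᵢ(x) = Π_{j≠i} (x - xⱼ)/(xᵢ - xⱼ)

L_0(-0.2) = (-0.2 - (-2))/(-3 - (-2)) × (-0.2 - (-1))/(-3 - (-1)) × (-0.2 - 0)/(-3 - 0) × (-0.2 - 1)/(-3 - 1) = 0.014400
L_1(-0.2) = (-0.2 - (-3))/(-2 - (-3)) × (-0.2 - (-1))/(-2 - (-1)) × (-0.2 - 0)/(-2 - 0) × (-0.2 - 1)/(-2 - 1) = -0.089600
L_2(-0.2) = (-0.2 - (-3))/(-1 - (-3)) × (-0.2 - (-2))/(-1 - (-2)) × (-0.2 - 0)/(-1 - 0) × (-0.2 - 1)/(-1 - 1) = 0.302400
L_3(-0.2) = (-0.2 - (-3))/(0 - (-3)) × (-0.2 - (-2))/(0 - (-2)) × (-0.2 - (-1))/(0 - (-1)) × (-0.2 - 1)/(0 - 1) = 0.806400
L_4(-0.2) = (-0.2 - (-3))/(1 - (-3)) × (-0.2 - (-2))/(1 - (-2)) × (-0.2 - (-1))/(1 - (-1)) × (-0.2 - 0)/(1 - 0) = -0.033600

P(-0.2) = (-15)×L_0(-0.2) + 1×L_1(-0.2) + 22×L_2(-0.2) + (-5)×L_3(-0.2) + (-5)×L_4(-0.2)
P(-0.2) = 2.483200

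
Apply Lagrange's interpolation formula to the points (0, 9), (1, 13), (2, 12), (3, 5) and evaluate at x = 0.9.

Lagrange interpolation formula:
P(x) = Σ yᵢ × Lᵢ(x)
where Lᵢ(x) = Π_{j≠i} (x - xⱼ)/(xᵢ - xⱼ)

L_0(0.9) = (0.9 - 1)/(0 - 1) × (0.9 - 2)/(0 - 2) × (0.9 - 3)/(0 - 3) = 0.038500
L_1(0.9) = (0.9 - 0)/(1 - 0) × (0.9 - 2)/(1 - 2) × (0.9 - 3)/(1 - 3) = 1.039500
L_2(0.9) = (0.9 - 0)/(2 - 0) × (0.9 - 1)/(2 - 1) × (0.9 - 3)/(2 - 3) = -0.094500
L_3(0.9) = (0.9 - 0)/(3 - 0) × (0.9 - 1)/(3 - 1) × (0.9 - 2)/(3 - 2) = 0.016500

P(0.9) = 9×L_0(0.9) + 13×L_1(0.9) + 12×L_2(0.9) + 5×L_3(0.9)
P(0.9) = 12.808500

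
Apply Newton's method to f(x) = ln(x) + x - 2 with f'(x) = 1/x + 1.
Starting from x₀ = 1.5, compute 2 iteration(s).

f(x) = ln(x) + x - 2
f'(x) = 1/x + 1
x₀ = 1.5

Newton-Raphson formula: x_{n+1} = x_n - f(x_n)/f'(x_n)

Iteration 1:
  f(1.500000) = -0.094535
  f'(1.500000) = 1.666667
  x_1 = 1.500000 - (-0.094535)/1.666667 = 1.556721
Iteration 2:
  f(1.556721) = -0.000697
  f'(1.556721) = 1.642376
  x_2 = 1.556721 - (-0.000697)/1.642376 = 1.557146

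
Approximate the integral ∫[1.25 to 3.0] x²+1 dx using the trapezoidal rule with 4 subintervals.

f(x) = x²+1
a = 1.25, b = 3.0, n = 4
h = (b - a)/n = 0.437500

Trapezoidal rule: (h/2)[f(x₀) + 2f(x₁) + 2f(x₂) + ... + f(xₙ)]

x_0 = 1.2500, f(x_0) = 2.562500, coefficient = 1
x_1 = 1.6875, f(x_1) = 3.847656, coefficient = 2
x_2 = 2.1250, f(x_2) = 5.515625, coefficient = 2
x_3 = 2.5625, f(x_3) = 7.566406, coefficient = 2
x_4 = 3.0000, f(x_4) = 10.000000, coefficient = 1

I ≈ (0.437500/2) × 46.421875 = 10.154785
Exact value: 10.098958
Error: 0.055827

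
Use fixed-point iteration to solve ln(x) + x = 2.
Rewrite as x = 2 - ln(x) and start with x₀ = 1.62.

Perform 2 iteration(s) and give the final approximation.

Equation: ln(x) + x = 2
Fixed-point form: x = 2 - ln(x)
x₀ = 1.62

x_1 = g(1.620000) = 1.517574
x_2 = g(1.517574) = 1.582887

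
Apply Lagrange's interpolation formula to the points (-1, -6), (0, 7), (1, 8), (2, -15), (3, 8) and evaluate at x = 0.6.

Lagrange interpolation formula:
P(x) = Σ yᵢ × Lᵢ(x)
where Lᵢ(x) = Π_{j≠i} (x - xⱼ)/(xᵢ - xⱼ)

L_0(0.6) = (0.6 - 0)/(-1 - 0) × (0.6 - 1)/(-1 - 1) × (0.6 - 2)/(-1 - 2) × (0.6 - 3)/(-1 - 3) = -0.033600
L_1(0.6) = (0.6 - (-1))/(0 - (-1)) × (0.6 - 1)/(0 - 1) × (0.6 - 2)/(0 - 2) × (0.6 - 3)/(0 - 3) = 0.358400
L_2(0.6) = (0.6 - (-1))/(1 - (-1)) × (0.6 - 0)/(1 - 0) × (0.6 - 2)/(1 - 2) × (0.6 - 3)/(1 - 3) = 0.806400
L_3(0.6) = (0.6 - (-1))/(2 - (-1)) × (0.6 - 0)/(2 - 0) × (0.6 - 1)/(2 - 1) × (0.6 - 3)/(2 - 3) = -0.153600
L_4(0.6) = (0.6 - (-1))/(3 - (-1)) × (0.6 - 0)/(3 - 0) × (0.6 - 1)/(3 - 1) × (0.6 - 2)/(3 - 2) = 0.022400

P(0.6) = (-6)×L_0(0.6) + 7×L_1(0.6) + 8×L_2(0.6) + (-15)×L_3(0.6) + 8×L_4(0.6)
P(0.6) = 11.644800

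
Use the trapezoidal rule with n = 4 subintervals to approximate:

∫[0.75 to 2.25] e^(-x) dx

f(x) = e^(-x)
a = 0.75, b = 2.25, n = 4
h = (b - a)/n = 0.375000

Trapezoidal rule: (h/2)[f(x₀) + 2f(x₁) + 2f(x₂) + ... + f(xₙ)]

x_0 = 0.7500, f(x_0) = 0.472367, coefficient = 1
x_1 = 1.1250, f(x_1) = 0.324652, coefficient = 2
x_2 = 1.5000, f(x_2) = 0.223130, coefficient = 2
x_3 = 1.8750, f(x_3) = 0.153355, coefficient = 2
x_4 = 2.2500, f(x_4) = 0.105399, coefficient = 1

I ≈ (0.375000/2) × 1.980041 = 0.371258
Exact value: 0.366967
Error: 0.004290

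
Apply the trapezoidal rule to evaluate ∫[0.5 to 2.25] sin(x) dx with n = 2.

f(x) = sin(x)
a = 0.5, b = 2.25, n = 2
h = (b - a)/n = 0.875000

Trapezoidal rule: (h/2)[f(x₀) + 2f(x₁) + 2f(x₂) + ... + f(xₙ)]

x_0 = 0.5000, f(x_0) = 0.479426, coefficient = 1
x_1 = 1.3750, f(x_1) = 0.980893, coefficient = 2
x_2 = 2.2500, f(x_2) = 0.778073, coefficient = 1

I ≈ (0.875000/2) × 3.219285 = 1.408437
Exact value: 1.505756
Error: 0.097319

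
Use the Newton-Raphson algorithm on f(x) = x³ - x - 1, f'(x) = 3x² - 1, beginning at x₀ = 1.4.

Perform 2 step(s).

f(x) = x³ - x - 1
f'(x) = 3x² - 1
x₀ = 1.4

Newton-Raphson formula: x_{n+1} = x_n - f(x_n)/f'(x_n)

Iteration 1:
  f(1.400000) = 0.344000
  f'(1.400000) = 4.880000
  x_1 = 1.400000 - 0.344000/4.880000 = 1.329508
Iteration 2:
  f(1.329508) = 0.020520
  f'(1.329508) = 4.302776
  x_2 = 1.329508 - 0.020520/4.302776 = 1.324739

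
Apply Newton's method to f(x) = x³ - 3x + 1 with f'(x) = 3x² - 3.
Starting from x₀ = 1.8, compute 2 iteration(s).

f(x) = x³ - 3x + 1
f'(x) = 3x² - 3
x₀ = 1.8

Newton-Raphson formula: x_{n+1} = x_n - f(x_n)/f'(x_n)

Iteration 1:
  f(1.800000) = 1.432000
  f'(1.800000) = 6.720000
  x_1 = 1.800000 - 1.432000/6.720000 = 1.586905
Iteration 2:
  f(1.586905) = 0.235535
  f'(1.586905) = 4.554800
  x_2 = 1.586905 - 0.235535/4.554800 = 1.535193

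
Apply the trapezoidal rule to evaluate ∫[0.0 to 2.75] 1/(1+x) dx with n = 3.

f(x) = 1/(1+x)
a = 0.0, b = 2.75, n = 3
h = (b - a)/n = 0.916667

Trapezoidal rule: (h/2)[f(x₀) + 2f(x₁) + 2f(x₂) + ... + f(xₙ)]

x_0 = 0.0000, f(x_0) = 1.000000, coefficient = 1
x_1 = 0.9167, f(x_1) = 0.521739, coefficient = 2
x_2 = 1.8333, f(x_2) = 0.352941, coefficient = 2
x_3 = 2.7500, f(x_3) = 0.266667, coefficient = 1

I ≈ (0.916667/2) × 3.016027 = 1.382346
Exact value: 1.321756
Error: 0.060590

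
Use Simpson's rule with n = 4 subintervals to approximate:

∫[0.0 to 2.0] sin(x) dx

f(x) = sin(x)
a = 0.0, b = 2.0, n = 4
h = (b - a)/n = 0.500000

Simpson's rule: (h/3)[f(x₀) + 4f(x₁) + 2f(x₂) + ... + f(xₙ)]

x_0 = 0.0000, f(x_0) = 0.000000, coefficient = 1
x_1 = 0.5000, f(x_1) = 0.479426, coefficient = 4
x_2 = 1.0000, f(x_2) = 0.841471, coefficient = 2
x_3 = 1.5000, f(x_3) = 0.997495, coefficient = 4
x_4 = 2.0000, f(x_4) = 0.909297, coefficient = 1

I ≈ (0.500000/3) × 8.499921 = 1.416654
Exact value: 1.416147
Error: 0.000507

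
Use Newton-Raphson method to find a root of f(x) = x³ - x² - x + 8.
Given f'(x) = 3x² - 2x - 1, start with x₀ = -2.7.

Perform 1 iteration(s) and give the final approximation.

f(x) = x³ - x² - x + 8
f'(x) = 3x² - 2x - 1
x₀ = -2.7

Newton-Raphson formula: x_{n+1} = x_n - f(x_n)/f'(x_n)

Iteration 1:
  f(-2.700000) = -16.273000
  f'(-2.700000) = 26.270000
  x_1 = -2.700000 - (-16.273000)/26.270000 = -2.080548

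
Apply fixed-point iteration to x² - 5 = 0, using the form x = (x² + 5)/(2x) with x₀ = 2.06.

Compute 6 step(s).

Equation: x² - 5 = 0
Fixed-point form: x = (x² + 5)/(2x)
x₀ = 2.06

x_1 = g(2.060000) = 2.243592
x_2 = g(2.243592) = 2.236081
x_3 = g(2.236081) = 2.236068
x_4 = g(2.236068) = 2.236068
x_5 = g(2.236068) = 2.236068
x_6 = g(2.236068) = 2.236068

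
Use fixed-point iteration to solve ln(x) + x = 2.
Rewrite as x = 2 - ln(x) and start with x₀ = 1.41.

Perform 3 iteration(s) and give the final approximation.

Equation: ln(x) + x = 2
Fixed-point form: x = 2 - ln(x)
x₀ = 1.41

x_1 = g(1.410000) = 1.656410
x_2 = g(1.656410) = 1.495347
x_3 = g(1.495347) = 1.597642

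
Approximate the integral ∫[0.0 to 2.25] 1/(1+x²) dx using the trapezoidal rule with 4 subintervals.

f(x) = 1/(1+x²)
a = 0.0, b = 2.25, n = 4
h = (b - a)/n = 0.562500

Trapezoidal rule: (h/2)[f(x₀) + 2f(x₁) + 2f(x₂) + ... + f(xₙ)]

x_0 = 0.0000, f(x_0) = 1.000000, coefficient = 1
x_1 = 0.5625, f(x_1) = 0.759644, coefficient = 2
x_2 = 1.1250, f(x_2) = 0.441379, coefficient = 2
x_3 = 1.6875, f(x_3) = 0.259898, coefficient = 2
x_4 = 2.2500, f(x_4) = 0.164948, coefficient = 1

I ≈ (0.562500/2) × 4.086792 = 1.149410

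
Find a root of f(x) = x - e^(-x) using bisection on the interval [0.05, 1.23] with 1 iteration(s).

f(x) = x - e^(-x)
Initial interval: [0.05, 1.23]

Iteration 1:
  c_1 = (0.050000 + 1.230000)/2 = 0.640000
  f(c_1) = f(0.640000) = 0.112708
  f(a) × f(c) < 0, new interval: [0.050000, 0.640000]

After 1 iteration(s), the approximation is c_1 = 0.640000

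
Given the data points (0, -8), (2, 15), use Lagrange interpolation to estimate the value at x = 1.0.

Lagrange interpolation formula:
P(x) = Σ yᵢ × Lᵢ(x)
where Lᵢ(x) = Π_{j≠i} (x - xⱼ)/(xᵢ - xⱼ)

L_0(1.0) = (1.0 - 2)/(0 - 2) = 0.500000
L_1(1.0) = (1.0 - 0)/(2 - 0) = 0.500000

P(1.0) = (-8)×L_0(1.0) + 15×L_1(1.0)
P(1.0) = 3.500000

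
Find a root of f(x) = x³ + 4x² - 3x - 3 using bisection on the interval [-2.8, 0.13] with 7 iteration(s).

f(x) = x³ + 4x² - 3x - 3
Initial interval: [-2.8, 0.13]

Iteration 1:
  c_1 = (-2.800000 + 0.130000)/2 = -1.335000
  f(c_1) = f(-1.335000) = 5.754630
  f(a) × f(c) ≥ 0, new interval: [-1.335000, 0.130000]
Iteration 2:
  c_2 = (-1.335000 + 0.130000)/2 = -0.602500
  f(c_2) = f(-0.602500) = 0.040814
  f(a) × f(c) ≥ 0, new interval: [-0.602500, 0.130000]
Iteration 3:
  c_3 = (-0.602500 + 0.130000)/2 = -0.236250
  f(c_3) = f(-0.236250) = -2.081180
  f(a) × f(c) < 0, new interval: [-0.602500, -0.236250]
Iteration 4:
  c_4 = (-0.602500 + (-0.236250))/2 = -0.419375
  f(c_4) = f(-0.419375) = -1.112131
  f(a) × f(c) < 0, new interval: [-0.602500, -0.419375]
Iteration 5:
  c_5 = (-0.602500 + (-0.419375))/2 = -0.510938
  f(c_5) = f(-0.510938) = -0.556343
  f(a) × f(c) < 0, new interval: [-0.602500, -0.510938]
Iteration 6:
  c_6 = (-0.602500 + (-0.510938))/2 = -0.556719
  f(c_6) = f(-0.556719) = -0.262648
  f(a) × f(c) < 0, new interval: [-0.602500, -0.556719]
Iteration 7:
  c_7 = (-0.602500 + (-0.556719))/2 = -0.579609
  f(c_7) = f(-0.579609) = -0.112102
  f(a) × f(c) < 0, new interval: [-0.602500, -0.579609]

After 7 iteration(s), the approximation is c_7 = -0.579609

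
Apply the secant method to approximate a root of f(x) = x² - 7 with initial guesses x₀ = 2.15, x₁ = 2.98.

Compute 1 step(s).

f(x) = x² - 7
x₀ = 2.15, x₁ = 2.98

Secant formula: x_{n+1} = x_n - f(x_n)(x_n - x_{n-1})/(f(x_n) - f(x_{n-1}))

Iteration 1:
  f(2.150000) = -2.377500
  f(2.980000) = 1.880400
  x_2 = 2.980000 - 1.880400×(2.980000 - 2.150000)/(1.880400 - (-2.377500))
       = 2.613450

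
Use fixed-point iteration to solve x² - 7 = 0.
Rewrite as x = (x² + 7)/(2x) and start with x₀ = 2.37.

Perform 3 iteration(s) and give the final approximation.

Equation: x² - 7 = 0
Fixed-point form: x = (x² + 7)/(2x)
x₀ = 2.37

x_1 = g(2.370000) = 2.661793
x_2 = g(2.661793) = 2.645800
x_3 = g(2.645800) = 2.645751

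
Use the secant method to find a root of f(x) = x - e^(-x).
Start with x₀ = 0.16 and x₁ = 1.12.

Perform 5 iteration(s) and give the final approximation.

f(x) = x - e^(-x)
x₀ = 0.16, x₁ = 1.12

Secant formula: x_{n+1} = x_n - f(x_n)(x_n - x_{n-1})/(f(x_n) - f(x_{n-1}))

Iteration 1:
  f(0.160000) = -0.692144
  f(1.120000) = 0.793720
  x_2 = 1.120000 - 0.793720×(1.120000 - 0.160000)/(0.793720 - (-0.692144))
       = 0.607186
Iteration 2:
  f(1.120000) = 0.793720
  f(0.607186) = 0.062304
  x_3 = 0.607186 - 0.062304×(0.607186 - 1.120000)/(0.062304 - 0.793720)
       = 0.563503
Iteration 3:
  f(0.607186) = 0.062304
  f(0.563503) = -0.005708
  x_4 = 0.563503 - (-0.005708)×(0.563503 - 0.607186)/(-0.005708 - 0.062304)
       = 0.567170
Iteration 4:
  f(0.563503) = -0.005708
  f(0.567170) = 0.000041
  x_5 = 0.567170 - 0.000041×(0.567170 - 0.563503)/(0.000041 - (-0.005708))
       = 0.567143
Iteration 5:
  f(0.567170) = 0.000041
  f(0.567143) = 0.000000
  x_6 = 0.567143 - 0.000000×(0.567143 - 0.567170)/(0.000000 - 0.000041)
       = 0.567143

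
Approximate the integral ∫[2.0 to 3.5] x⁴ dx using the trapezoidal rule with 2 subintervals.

f(x) = x⁴
a = 2.0, b = 3.5, n = 2
h = (b - a)/n = 0.750000

Trapezoidal rule: (h/2)[f(x₀) + 2f(x₁) + 2f(x₂) + ... + f(xₙ)]

x_0 = 2.0000, f(x_0) = 16.000000, coefficient = 1
x_1 = 2.7500, f(x_1) = 57.191406, coefficient = 2
x_2 = 3.5000, f(x_2) = 150.062500, coefficient = 1

I ≈ (0.750000/2) × 280.445312 = 105.166992
Exact value: 98.643750
Error: 6.523242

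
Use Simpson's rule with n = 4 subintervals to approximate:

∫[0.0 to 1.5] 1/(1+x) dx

f(x) = 1/(1+x)
a = 0.0, b = 1.5, n = 4
h = (b - a)/n = 0.375000

Simpson's rule: (h/3)[f(x₀) + 4f(x₁) + 2f(x₂) + ... + f(xₙ)]

x_0 = 0.0000, f(x_0) = 1.000000, coefficient = 1
x_1 = 0.3750, f(x_1) = 0.727273, coefficient = 4
x_2 = 0.7500, f(x_2) = 0.571429, coefficient = 2
x_3 = 1.1250, f(x_3) = 0.470588, coefficient = 4
x_4 = 1.5000, f(x_4) = 0.400000, coefficient = 1

I ≈ (0.375000/3) × 7.334301 = 0.916788
Exact value: 0.916291
Error: 0.000497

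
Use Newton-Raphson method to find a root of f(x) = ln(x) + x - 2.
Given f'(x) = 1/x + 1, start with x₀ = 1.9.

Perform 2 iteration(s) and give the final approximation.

f(x) = ln(x) + x - 2
f'(x) = 1/x + 1
x₀ = 1.9

Newton-Raphson formula: x_{n+1} = x_n - f(x_n)/f'(x_n)

Iteration 1:
  f(1.900000) = 0.541854
  f'(1.900000) = 1.526316
  x_1 = 1.900000 - 0.541854/1.526316 = 1.544992
Iteration 2:
  f(1.544992) = -0.019989
  f'(1.544992) = 1.647252
  x_2 = 1.544992 - (-0.019989)/1.647252 = 1.557127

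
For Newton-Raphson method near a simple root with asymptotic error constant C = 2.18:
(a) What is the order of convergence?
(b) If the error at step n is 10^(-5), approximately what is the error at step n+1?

(a) Newton-Raphson has quadratic (order 2) convergence near simple roots.
    This means |e_{n+1}| ≈ C|e_n|².

(b) With |e_n| = 10^(-5) and C = 2.18:
    |e_{n+1}| ≈ 2.18 × (10^(-5))² = 2.18 × 10^(-10)

(a) 2 (quadratic); (b) |e_{n+1}| ≈ 2.180e-10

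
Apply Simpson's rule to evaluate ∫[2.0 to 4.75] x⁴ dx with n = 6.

f(x) = x⁴
a = 2.0, b = 4.75, n = 6
h = (b - a)/n = 0.458333

Simpson's rule: (h/3)[f(x₀) + 4f(x₁) + 2f(x₂) + ... + f(xₙ)]

x_0 = 2.0000, f(x_0) = 16.000000, coefficient = 1
x_1 = 2.4583, f(x_1) = 36.522717, coefficient = 4
x_2 = 2.9167, f(x_2) = 72.368104, coefficient = 2
x_3 = 3.3750, f(x_3) = 129.746338, coefficient = 4
x_4 = 3.8333, f(x_4) = 215.926698, coefficient = 2
x_5 = 4.2917, f(x_5) = 339.237561, coefficient = 4
x_6 = 4.7500, f(x_6) = 509.066406, coefficient = 1

I ≈ (0.458333/3) × 3123.682473 = 477.229267
Exact value: 477.213086
Error: 0.016181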